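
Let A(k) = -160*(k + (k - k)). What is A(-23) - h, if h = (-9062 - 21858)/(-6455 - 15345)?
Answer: 2004827/545 ≈ 3678.6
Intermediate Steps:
h = 773/545 (h = -30920/(-21800) = -30920*(-1/21800) = 773/545 ≈ 1.4183)
A(k) = -160*k (A(k) = -160*(k + 0) = -160*k)
A(-23) - h = -160*(-23) - 1*773/545 = 3680 - 773/545 = 2004827/545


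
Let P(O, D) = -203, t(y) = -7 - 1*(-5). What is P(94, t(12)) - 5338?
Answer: -5541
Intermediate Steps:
t(y) = -2 (t(y) = -7 + 5 = -2)
P(94, t(12)) - 5338 = -203 - 5338 = -5541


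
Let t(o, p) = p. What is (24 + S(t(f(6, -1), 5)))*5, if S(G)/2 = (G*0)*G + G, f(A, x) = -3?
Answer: 170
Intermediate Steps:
S(G) = 2*G (S(G) = 2*((G*0)*G + G) = 2*(0*G + G) = 2*(0 + G) = 2*G)
(24 + S(t(f(6, -1), 5)))*5 = (24 + 2*5)*5 = (24 + 10)*5 = 34*5 = 170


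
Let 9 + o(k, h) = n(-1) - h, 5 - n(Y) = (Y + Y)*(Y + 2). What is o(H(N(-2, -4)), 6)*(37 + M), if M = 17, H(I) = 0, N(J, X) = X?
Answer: -432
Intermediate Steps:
n(Y) = 5 - 2*Y*(2 + Y) (n(Y) = 5 - (Y + Y)*(Y + 2) = 5 - 2*Y*(2 + Y))
o(k, h) = -2 - h (o(k, h) = -9 + ((5 - 4*(-1) - 2*(-1)²) - h) = -9 + ((5 + 4 - 2*1) - h) = -9 + ((5 + 4 - 2) - h) = -9 + (7 - h) = -2 - h)
o(H(N(-2, -4)), 6)*(37 + M) = (-2 - 1*6)*(37 + 17) = (-2 - 6)*54 = -8*54 = -432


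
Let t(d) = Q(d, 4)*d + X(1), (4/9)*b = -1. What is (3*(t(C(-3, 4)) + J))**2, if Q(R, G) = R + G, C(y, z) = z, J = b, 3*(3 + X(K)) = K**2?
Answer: 105625/16 ≈ 6601.6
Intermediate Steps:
b = -9/4 (b = (9/4)*(-1) = -9/4 ≈ -2.2500)
X(K) = -3 + K**2/3
J = -9/4 ≈ -2.2500
Q(R, G) = G + R
t(d) = -8/3 + d*(4 + d) (t(d) = (4 + d)*d + (-3 + (1/3)*1**2) = d*(4 + d) + (-3 + (1/3)*1) = d*(4 + d) + (-3 + 1/3) = d*(4 + d) - 8/3 = -8/3 + d*(4 + d))
(3*(t(C(-3, 4)) + J))**2 = (3*((-8/3 + 4*(4 + 4)) - 9/4))**2 = (3*((-8/3 + 4*8) - 9/4))**2 = (3*((-8/3 + 32) - 9/4))**2 = (3*(88/3 - 9/4))**2 = (3*(325/12))**2 = (325/4)**2 = 105625/16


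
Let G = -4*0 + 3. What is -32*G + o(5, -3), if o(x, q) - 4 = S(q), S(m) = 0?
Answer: -92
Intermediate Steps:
G = 3 (G = 0 + 3 = 3)
o(x, q) = 4 (o(x, q) = 4 + 0 = 4)
-32*G + o(5, -3) = -32*3 + 4 = -96 + 4 = -92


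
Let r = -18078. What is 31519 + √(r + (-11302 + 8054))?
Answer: 31519 + I*√21326 ≈ 31519.0 + 146.03*I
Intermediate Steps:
31519 + √(r + (-11302 + 8054)) = 31519 + √(-18078 + (-11302 + 8054)) = 31519 + √(-18078 - 3248) = 31519 + √(-21326) = 31519 + I*√21326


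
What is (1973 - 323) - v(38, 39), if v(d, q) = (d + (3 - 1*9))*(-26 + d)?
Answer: 1266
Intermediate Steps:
v(d, q) = (-26 + d)*(-6 + d) (v(d, q) = (d + (3 - 9))*(-26 + d) = (d - 6)*(-26 + d) = (-6 + d)*(-26 + d) = (-26 + d)*(-6 + d))
(1973 - 323) - v(38, 39) = (1973 - 323) - (156 + 38² - 32*38) = 1650 - (156 + 1444 - 1216) = 1650 - 1*384 = 1650 - 384 = 1266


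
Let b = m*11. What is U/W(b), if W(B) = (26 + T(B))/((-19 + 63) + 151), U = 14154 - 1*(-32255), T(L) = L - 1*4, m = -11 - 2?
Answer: -822705/11 ≈ -74791.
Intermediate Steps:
m = -13
b = -143 (b = -13*11 = -143)
T(L) = -4 + L (T(L) = L - 4 = -4 + L)
U = 46409 (U = 14154 + 32255 = 46409)
W(B) = 22/195 + B/195 (W(B) = (26 + (-4 + B))/((-19 + 63) + 151) = (22 + B)/(44 + 151) = (22 + B)/195 = (22 + B)*(1/195) = 22/195 + B/195)
U/W(b) = 46409/(22/195 + (1/195)*(-143)) = 46409/(22/195 - 11/15) = 46409/(-121/195) = 46409*(-195/121) = -822705/11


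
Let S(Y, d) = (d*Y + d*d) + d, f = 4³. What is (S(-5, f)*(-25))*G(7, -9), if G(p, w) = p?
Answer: -672000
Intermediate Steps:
f = 64
S(Y, d) = d + d² + Y*d (S(Y, d) = (Y*d + d²) + d = (d² + Y*d) + d = d + d² + Y*d)
(S(-5, f)*(-25))*G(7, -9) = ((64*(1 - 5 + 64))*(-25))*7 = ((64*60)*(-25))*7 = (3840*(-25))*7 = -96000*7 = -672000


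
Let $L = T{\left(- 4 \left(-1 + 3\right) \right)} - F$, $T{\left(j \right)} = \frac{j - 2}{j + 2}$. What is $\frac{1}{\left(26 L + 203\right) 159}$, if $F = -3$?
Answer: $\frac{1}{51569} \approx 1.9392 \cdot 10^{-5}$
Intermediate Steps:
$T{\left(j \right)} = \frac{-2 + j}{2 + j}$
$L = \frac{14}{3}$ ($L = \frac{-2 - 4 \left(-1 + 3\right)}{2 - 4 \left(-1 + 3\right)} - -3 = \frac{-2 - 8}{2 - 8} + 3 = \frac{1}{-6} \left(-10\right) + 3 = \left(- \frac{1}{6}\right) \left(-10\right) + 3 = \frac{5}{3} + 3 = \frac{14}{3} \approx 4.6667$)
$\frac{1}{\left(26 L + 203\right) 159} = \frac{1}{\left(26 \cdot \frac{14}{3} + 203\right) 159} = \frac{1}{\left(\frac{364}{3} + 203\right) 159} = \frac{1}{\frac{973}{3} \cdot 159} = \frac{1}{51569}$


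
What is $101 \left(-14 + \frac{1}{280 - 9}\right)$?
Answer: $- \frac{383093}{271} \approx -1413.6$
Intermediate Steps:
$101 \left(-14 + \frac{1}{280 - 9}\right) = 101 \left(-14 + \frac{1}{271}\right) = 101 \left(- \frac{3793}{271}\right) = - \frac{383093}{271}$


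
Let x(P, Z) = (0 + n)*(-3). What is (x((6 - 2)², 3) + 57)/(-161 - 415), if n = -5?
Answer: -⅛ ≈ -0.12500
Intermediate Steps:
x(P, Z) = 15 (x(P, Z) = (0 - 5)*(-3) = -5*(-3) = 15)
(x((6 - 2)², 3) + 57)/(-161 - 415) = (15 + 57)/(-161 - 415) = 72/(-576) = 72*(-1/576) = -⅛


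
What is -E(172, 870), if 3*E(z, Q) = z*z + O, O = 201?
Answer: -29785/3 ≈ -9928.3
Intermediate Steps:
E(z, Q) = 67 + z**2/3 (E(z, Q) = (z*z + 201)/3 = (z**2 + 201)/3 = (201 + z**2)/3 = 67 + z**2/3)
-E(172, 870) = -(67 + (1/3)*172**2) = -(67 + (1/3)*29584) = -(67 + 29584/3) = -1*29785/3 = -29785/3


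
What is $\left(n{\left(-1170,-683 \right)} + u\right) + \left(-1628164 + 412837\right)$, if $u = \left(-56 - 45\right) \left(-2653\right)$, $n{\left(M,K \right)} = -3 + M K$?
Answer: $-148267$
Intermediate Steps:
$n{\left(M,K \right)} = -3 + K M$
$u = 267953$ ($u = \left(-56 - 45\right) \left(-2653\right) = \left(-101\right) \left(-2653\right) = 267953$)
$\left(n{\left(-1170,-683 \right)} + u\right) + \left(-1628164 + 412837\right) = \left(\left(-3 - -799110\right) + 267953\right) + \left(-1628164 + 412837\right) = \left(\left(-3 + 799110\right) + 267953\right) - 1215327 = \left(799107 + 267953\right) - 1215327 = 1067060 - 1215327 = -148267$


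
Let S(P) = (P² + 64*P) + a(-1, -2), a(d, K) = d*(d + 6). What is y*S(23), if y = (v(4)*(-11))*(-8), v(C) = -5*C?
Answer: -3512960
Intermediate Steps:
a(d, K) = d*(6 + d)
S(P) = -5 + P² + 64*P (S(P) = (P² + 64*P) - (6 - 1) = (P² + 64*P) - 1*5 = (P² + 64*P) - 5 = -5 + P² + 64*P)
y = -1760 (y = (-5*4*(-11))*(-8) = -20*(-11)*(-8) = 220*(-8) = -1760)
y*S(23) = -1760*(-5 + 23² + 64*23) = -1760*(-5 + 529 + 1472) = -1760*1996 = -3512960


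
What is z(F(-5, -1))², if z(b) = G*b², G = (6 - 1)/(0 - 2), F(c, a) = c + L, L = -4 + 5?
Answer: 1600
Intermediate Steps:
L = 1
F(c, a) = 1 + c (F(c, a) = c + 1 = 1 + c)
G = -5/2 (G = 5/(-2) = 5*(-½) = -5/2 ≈ -2.5000)
z(b) = -5*b²/2
z(F(-5, -1))² = (-5*(1 - 5)²/2)² = (-5/2*(-4)²)² = (-5/2*16)² = (-40)² = 1600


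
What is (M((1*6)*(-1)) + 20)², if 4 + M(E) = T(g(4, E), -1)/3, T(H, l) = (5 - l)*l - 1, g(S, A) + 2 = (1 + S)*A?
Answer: 1681/9 ≈ 186.78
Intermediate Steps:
g(S, A) = -2 + A*(1 + S) (g(S, A) = -2 + (1 + S)*A = -2 + A*(1 + S))
T(H, l) = -1 + l*(5 - l) (T(H, l) = l*(5 - l) - 1 = -1 + l*(5 - l))
M(E) = -19/3 (M(E) = -4 + (-1 - 1*(-1)² + 5*(-1))/3 = -4 + (-1 - 1*1 - 5)*(⅓) = -4 + (-1 - 1 - 5)*(⅓) = -4 - 7*⅓ = -4 - 7/3 = -19/3)
(M((1*6)*(-1)) + 20)² = (-19/3 + 20)² = (41/3)² = 1681/9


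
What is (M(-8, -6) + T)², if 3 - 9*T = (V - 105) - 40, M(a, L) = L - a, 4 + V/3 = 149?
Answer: 72361/81 ≈ 893.35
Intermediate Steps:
V = 435 (V = -12 + 3*149 = -12 + 447 = 435)
T = -287/9 (T = ⅓ - ((435 - 105) - 40)/9 = ⅓ - (330 - 40)/9 = ⅓ - ⅑*290 = ⅓ - 290/9 = -287/9 ≈ -31.889)
(M(-8, -6) + T)² = ((-6 - 1*(-8)) - 287/9)² = ((-6 + 8) - 287/9)² = (2 - 287/9)² = (-269/9)² = 72361/81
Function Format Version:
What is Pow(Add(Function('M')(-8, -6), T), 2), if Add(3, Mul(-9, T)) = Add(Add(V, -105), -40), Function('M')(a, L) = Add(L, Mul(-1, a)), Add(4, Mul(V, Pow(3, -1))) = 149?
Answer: Rational(72361, 81) ≈ 893.35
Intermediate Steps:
V = 435 (V = Add(-12, Mul(3, 149)) = Add(-12, 447) = 435)
T = Rational(-287, 9) (T = Add(Rational(1, 3), Mul(Rational(-1, 9), Add(Add(435, -105), -40))) = Add(Rational(1, 3), Mul(Rational(-1, 9), Add(330, -40))) = Add(Rational(1, 3), Mul(Rational(-1, 9), 290)) = Add(Rational(1, 3), Rational(-290, 9)) = Rational(-287, 9) ≈ -31.889)
Pow(Add(Function('M')(-8, -6), T), 2) = Pow(Add(Add(-6, Mul(-1, -8)), Rational(-287, 9)), 2) = Pow(Add(Add(-6, 8), Rational(-287, 9)), 2) = Pow(Add(2, Rational(-287, 9)), 2) = Pow(Rational(-269, 9), 2) = Rational(72361, 81)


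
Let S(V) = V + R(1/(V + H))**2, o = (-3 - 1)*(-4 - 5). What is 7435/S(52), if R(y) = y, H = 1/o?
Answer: 26082939115/182424004 ≈ 142.98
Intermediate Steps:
o = 36 (o = -4*(-9) = 36)
H = 1/36 ≈ 0.027778
S(V) = V + (1/36 + V)**(-2) (S(V) = V + (1/(V + 1/36))**2 = V + (1/(1/36 + V))**2 = V + (1/36 + V)**(-2))
7435/S(52) = 7435/(52 + 1296/(1 + 36*52)**2) = 7435/(52 + 1296/(1 + 1872)**2) = 7435/(52 + 1296/1873**2) = 7435/(52 + 1296*(1/3508129)) = 7435/(52 + 1296/3508129) = 7435/(182424004/3508129) = 7435*(3508129/182424004) = 26082939115/182424004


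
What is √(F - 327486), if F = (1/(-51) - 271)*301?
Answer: 16*I*√4156143/51 ≈ 639.58*I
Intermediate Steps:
F = -4160422/51 (F = (-1/51 - 271)*301 = -13822/51*301 = -4160422/51 ≈ -81577.)
√(F - 327486) = √(-4160422/51 - 327486) = √(-20862208/51) = 16*I*√4156143/51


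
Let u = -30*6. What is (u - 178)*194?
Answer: -69452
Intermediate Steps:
u = -180
(u - 178)*194 = (-180 - 178)*194 = -358*194 = -69452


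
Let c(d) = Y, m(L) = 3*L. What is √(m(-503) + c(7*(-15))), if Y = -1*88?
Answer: I*√1597 ≈ 39.962*I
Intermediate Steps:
Y = -88
c(d) = -88
√(m(-503) + c(7*(-15))) = √(3*(-503) - 88) = √(-1509 - 88) = √(-1597) = I*√1597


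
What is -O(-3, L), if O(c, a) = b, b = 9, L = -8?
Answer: -9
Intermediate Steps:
O(c, a) = 9
-O(-3, L) = -1*9 = -9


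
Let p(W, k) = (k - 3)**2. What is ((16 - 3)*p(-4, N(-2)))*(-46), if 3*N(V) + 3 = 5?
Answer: -29302/9 ≈ -3255.8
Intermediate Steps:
N(V) = 2/3 (N(V) = -1 + (1/3)*5 = -1 + 5/3 = 2/3)
p(W, k) = (-3 + k)**2
((16 - 3)*p(-4, N(-2)))*(-46) = ((16 - 3)*(-3 + 2/3)**2)*(-46) = (13*(-7/3)**2)*(-46) = (13*(49/9))*(-46) = (637/9)*(-46) = -29302/9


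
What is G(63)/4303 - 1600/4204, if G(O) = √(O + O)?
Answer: -400/1051 + 3*√14/4303 ≈ -0.37798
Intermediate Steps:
G(O) = √2*√O (G(O) = √(2*O) = √2*√O)
G(63)/4303 - 1600/4204 = (√2*√63)/4303 - 1600/4204 = (√2*(3*√7))*(1/4303) - 1600*1/4204 = (3*√14)*(1/4303) - 400/1051 = 3*√14/4303 - 400/1051 = -400/1051 + 3*√14/4303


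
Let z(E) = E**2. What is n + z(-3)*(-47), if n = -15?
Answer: -438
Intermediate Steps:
n + z(-3)*(-47) = -15 + (-3)**2*(-47) = -15 + 9*(-47) = -15 - 423 = -438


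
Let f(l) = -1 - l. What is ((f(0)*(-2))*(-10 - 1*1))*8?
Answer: -176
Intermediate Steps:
((f(0)*(-2))*(-10 - 1*1))*8 = (((-1 - 1*0)*(-2))*(-10 - 1*1))*8 = (((-1 + 0)*(-2))*(-10 - 1))*8 = (-1*(-2)*(-11))*8 = (2*(-11))*8 = -22*8 = -176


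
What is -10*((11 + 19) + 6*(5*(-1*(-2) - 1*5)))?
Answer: 600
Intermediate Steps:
-10*((11 + 19) + 6*(5*(-1*(-2) - 1*5))) = -10*(30 + 6*(5*(2 - 5))) = -10*(30 + 6*(5*(-3))) = -10*(30 + 6*(-15)) = -10*(30 - 90) = -10*(-60) = 600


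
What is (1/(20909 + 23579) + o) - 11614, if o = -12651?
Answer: -1079501319/44488 ≈ -24265.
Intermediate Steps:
(1/(20909 + 23579) + o) - 11614 = (1/(20909 + 23579) - 12651) - 11614 = (1/44488 - 12651) - 11614 = -562817687/44488 - 11614 = -1079501319/44488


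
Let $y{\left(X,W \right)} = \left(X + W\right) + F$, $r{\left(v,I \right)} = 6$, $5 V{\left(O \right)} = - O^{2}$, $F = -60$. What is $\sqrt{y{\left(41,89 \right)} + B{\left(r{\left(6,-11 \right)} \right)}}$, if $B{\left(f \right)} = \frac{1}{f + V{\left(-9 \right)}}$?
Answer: $\frac{\sqrt{181815}}{51} \approx 8.3607$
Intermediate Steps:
$V{\left(O \right)} = - \frac{O^{2}}{5}$ ($V{\left(O \right)} = \frac{\left(-1\right) O^{2}}{5} = - \frac{O^{2}}{5}$)
$B{\left(f \right)} = \frac{1}{- \frac{81}{5} + f}$ ($B{\left(f \right)} = \frac{1}{f - \frac{\left(-9\right)^{2}}{5}} = \frac{1}{f - \frac{81}{5}} = \frac{1}{- \frac{81}{5} + f}$)
$y{\left(X,W \right)} = -60 + W + X$ ($y{\left(X,W \right)} = \left(X + W\right) - 60 = \left(W + X\right) - 60 = -60 + W + X$)
$\sqrt{y{\left(41,89 \right)} + B{\left(r{\left(6,-11 \right)} \right)}} = \sqrt{\left(-60 + 89 + 41\right) + \frac{5}{-81 + 5 \cdot 6}} = \sqrt{70 + \frac{5}{-81 + 30}} = \sqrt{70 + \frac{5}{-51}} = \sqrt{70 + 5 \left(- \frac{1}{51}\right)} = \sqrt{70 - \frac{5}{51}} = \sqrt{\frac{3565}{51}} = \frac{\sqrt{181815}}{51}$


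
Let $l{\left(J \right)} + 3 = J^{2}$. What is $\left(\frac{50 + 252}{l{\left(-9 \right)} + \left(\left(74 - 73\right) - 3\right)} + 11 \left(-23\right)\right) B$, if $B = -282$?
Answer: $\frac{1334283}{19} \approx 70225.0$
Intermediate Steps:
$l{\left(J \right)} = -3 + J^{2}$
$\left(\frac{50 + 252}{l{\left(-9 \right)} + \left(\left(74 - 73\right) - 3\right)} + 11 \left(-23\right)\right) B = \left(\frac{50 + 252}{\left(-3 + \left(-9\right)^{2}\right) + \left(\left(74 - 73\right) - 3\right)} + 11 \left(-23\right)\right) \left(-282\right) = \left(\frac{302}{\left(-3 + 81\right) + \left(1 - 3\right)} - 253\right) \left(-282\right) = \left(\frac{302}{78 - 2} - 253\right) \left(-282\right) = \left(\frac{302}{76} - 253\right) \left(-282\right) = \left(302 \cdot \frac{1}{76} - 253\right) \left(-282\right) = \left(\frac{151}{38} - 253\right) \left(-282\right) = \left(- \frac{9463}{38}\right) \left(-282\right) = \frac{1334283}{19}$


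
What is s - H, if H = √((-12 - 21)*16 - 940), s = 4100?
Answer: 4100 - 2*I*√367 ≈ 4100.0 - 38.315*I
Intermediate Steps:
H = 2*I*√367 (H = √(-33*16 - 940) = √(-528 - 940) = √(-1468) = 2*I*√367 ≈ 38.315*I)
s - H = 4100 - 2*I*√367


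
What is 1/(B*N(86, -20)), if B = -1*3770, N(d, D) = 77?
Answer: -1/290290 ≈ -3.4448e-6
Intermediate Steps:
B = -3770
1/(B*N(86, -20)) = 1/(-3770*77) = -1/3770*1/77 = -1/290290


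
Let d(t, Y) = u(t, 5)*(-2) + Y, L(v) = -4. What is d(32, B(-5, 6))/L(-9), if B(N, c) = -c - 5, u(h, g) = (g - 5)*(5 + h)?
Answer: 11/4 ≈ 2.7500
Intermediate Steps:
u(h, g) = (-5 + g)*(5 + h)
B(N, c) = -5 - c
d(t, Y) = Y (d(t, Y) = (-25 - 5*t + 5*5 + 5*t)*(-2) + Y = (-25 - 5*t + 25 + 5*t)*(-2) + Y = 0*(-2) + Y = 0 + Y = Y)
d(32, B(-5, 6))/L(-9) = (-5 - 1*6)/(-4) = (-5 - 6)*(-1/4) = -11*(-1/4) = 11/4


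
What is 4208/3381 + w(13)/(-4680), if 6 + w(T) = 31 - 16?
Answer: 2184779/1758120 ≈ 1.2427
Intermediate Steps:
w(T) = 9 (w(T) = -6 + (31 - 16) = -6 + 15 = 9)
4208/3381 + w(13)/(-4680) = 4208/3381 + 9/(-4680) = 4208*(1/3381) + 9*(-1/4680) = 4208/3381 - 1/520 = 2184779/1758120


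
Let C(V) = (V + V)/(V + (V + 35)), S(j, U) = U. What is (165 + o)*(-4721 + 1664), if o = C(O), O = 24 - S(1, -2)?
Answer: -14680733/29 ≈ -5.0623e+5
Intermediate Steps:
O = 26 (O = 24 - 1*(-2) = 24 + 2 = 26)
C(V) = 2*V/(35 + 2*V) (C(V) = (2*V)/(V + (35 + V)) = (2*V)/(35 + 2*V) = 2*V/(35 + 2*V))
o = 52/87 (o = 2*26/(35 + 2*26) = 2*26/(35 + 52) = 2*26/87 = 2*26*(1/87) = 52/87 ≈ 0.59770)
(165 + o)*(-4721 + 1664) = (165 + 52/87)*(-4721 + 1664) = (14407/87)*(-3057) = -14680733/29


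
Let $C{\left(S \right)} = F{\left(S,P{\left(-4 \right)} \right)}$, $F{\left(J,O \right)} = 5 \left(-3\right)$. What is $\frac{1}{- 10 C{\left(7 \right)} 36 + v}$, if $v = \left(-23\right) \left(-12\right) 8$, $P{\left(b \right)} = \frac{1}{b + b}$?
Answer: $\frac{1}{7608} \approx 0.00013144$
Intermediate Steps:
$P{\left(b \right)} = \frac{1}{2 b}$
$v = 2208$ ($v = 276 \cdot 8 = 2208$)
$F{\left(J,O \right)} = -15$
$C{\left(S \right)} = -15$
$\frac{1}{- 10 C{\left(7 \right)} 36 + v} = \frac{1}{\left(-10\right) \left(-15\right) 36 + 2208} = \frac{1}{150 \cdot 36 + 2208} = \frac{1}{5400 + 2208} = \frac{1}{7608}$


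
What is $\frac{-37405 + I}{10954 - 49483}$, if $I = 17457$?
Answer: $\frac{19948}{38529} \approx 0.51774$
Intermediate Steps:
$\frac{-37405 + I}{10954 - 49483} = \frac{-37405 + 17457}{10954 - 49483} = - \frac{19948}{-38529} = \left(-19948\right) \left(- \frac{1}{38529}\right) = \frac{19948}{38529}$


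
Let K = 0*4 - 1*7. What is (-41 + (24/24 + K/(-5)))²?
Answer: 37249/25 ≈ 1490.0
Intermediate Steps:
K = -7 (K = 0 - 7 = -7)
(-41 + (24/24 + K/(-5)))² = (-41 + (24/24 - 7/(-5)))² = (-41 + (24*(1/24) - 7*(-⅕)))² = (-41 + (1 + 7/5))² = (-41 + 12/5)² = (-193/5)² = 37249/25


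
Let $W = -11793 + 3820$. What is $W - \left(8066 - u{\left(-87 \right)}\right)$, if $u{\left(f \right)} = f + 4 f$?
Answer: $-16474$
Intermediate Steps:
$u{\left(f \right)} = 5 f$
$W = -7973$
$W - \left(8066 - u{\left(-87 \right)}\right) = -7973 - \left(8066 - 5 \left(-87\right)\right) = -7973 - \left(8066 - -435\right) = -7973 - \left(8066 + 435\right) = -7973 - 8501 = -16474$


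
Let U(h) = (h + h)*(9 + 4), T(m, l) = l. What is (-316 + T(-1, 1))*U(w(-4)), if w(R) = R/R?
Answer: -8190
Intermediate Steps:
w(R) = 1
U(h) = 26*h (U(h) = (2*h)*13 = 26*h)
(-316 + T(-1, 1))*U(w(-4)) = (-316 + 1)*(26*1) = -315*26 = -8190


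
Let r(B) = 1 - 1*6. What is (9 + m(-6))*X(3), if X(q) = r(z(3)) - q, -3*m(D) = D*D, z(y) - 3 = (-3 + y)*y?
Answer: 24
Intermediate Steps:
z(y) = 3 + y*(-3 + y) (z(y) = 3 + (-3 + y)*y = 3 + y*(-3 + y))
m(D) = -D**2/3 (m(D) = -D*D/3 = -D**2/3)
r(B) = -5 (r(B) = 1 - 6 = -5)
X(q) = -5 - q
(9 + m(-6))*X(3) = (9 - 1/3*(-6)**2)*(-5 - 1*3) = (9 - 1/3*36)*(-5 - 3) = (9 - 12)*(-8) = -3*(-8) = 24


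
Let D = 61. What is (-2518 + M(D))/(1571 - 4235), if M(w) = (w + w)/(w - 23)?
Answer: 5309/5624 ≈ 0.94399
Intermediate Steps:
M(w) = 2*w/(-23 + w) (M(w) = (2*w)/(-23 + w) = 2*w/(-23 + w))
(-2518 + M(D))/(1571 - 4235) = (-2518 + 2*61/(-23 + 61))/(1571 - 4235) = (-2518 + 2*61/38)/(-2664) = (-2518 + 2*61*(1/38))*(-1/2664) = (-2518 + 61/19)*(-1/2664) = -47781/19*(-1/2664) = 5309/5624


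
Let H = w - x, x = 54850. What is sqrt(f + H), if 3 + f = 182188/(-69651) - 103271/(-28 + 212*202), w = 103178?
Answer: sqrt(11925737222254825947991)/496797366 ≈ 219.82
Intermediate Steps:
H = 48328 (H = 103178 - 1*54850 = 103178 - 54850 = 48328)
f = -23932198657/2980784196 (f = -3 + (182188/(-69651) - 103271/(-28 + 212*202)) = -3 + (182188*(-1/69651) - 103271/(-28 + 42824)) = -3 + (-182188/69651 - 103271/42796) = -3 - 14989846069/2980784196 = -23932198657/2980784196 ≈ -8.0288)
sqrt(f + H) = sqrt(-23932198657/2980784196 + 48328) = sqrt(144031406425631/2980784196) = sqrt(11925737222254825947991)/496797366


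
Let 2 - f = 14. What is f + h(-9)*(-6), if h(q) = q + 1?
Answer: 36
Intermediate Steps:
f = -12 (f = 2 - 1*14 = 2 - 14 = -12)
h(q) = 1 + q
f + h(-9)*(-6) = -12 + (1 - 9)*(-6) = -12 - 8*(-6) = -12 + 48 = 36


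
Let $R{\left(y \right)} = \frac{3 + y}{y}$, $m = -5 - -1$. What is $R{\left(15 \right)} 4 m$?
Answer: $- \frac{96}{5} \approx -19.2$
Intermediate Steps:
$m = -4$ ($m = -5 + 1 = -4$)
$R{\left(y \right)} = \frac{3 + y}{y}$
$R{\left(15 \right)} 4 m = \frac{3 + 15}{15} \cdot 4 \left(-4\right) = \frac{1}{15} \cdot 18 \left(-16\right) = \frac{6}{5} \left(-16\right) = - \frac{96}{5}$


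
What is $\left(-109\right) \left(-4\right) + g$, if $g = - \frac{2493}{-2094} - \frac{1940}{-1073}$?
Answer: $\frac{328789727}{748954} \approx 439.0$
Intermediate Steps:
$g = \frac{2245783}{748954}$ ($g = \left(-2493\right) \left(- \frac{1}{2094}\right) - - \frac{1940}{1073} = \frac{831}{698} + \frac{1940}{1073} = \frac{2245783}{748954} \approx 2.9986$)
$\left(-109\right) \left(-4\right) + g = \left(-109\right) \left(-4\right) + \frac{2245783}{748954} = 436 + \frac{2245783}{748954} = \frac{328789727}{748954}$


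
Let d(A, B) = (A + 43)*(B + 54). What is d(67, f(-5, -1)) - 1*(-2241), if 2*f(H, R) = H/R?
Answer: 8456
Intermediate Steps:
f(H, R) = H/(2*R) (f(H, R) = (H/R)/2 = H/(2*R))
d(A, B) = (43 + A)*(54 + B)
d(67, f(-5, -1)) - 1*(-2241) = (2322 + 43*((½)*(-5)/(-1)) + 54*67 + 67*((½)*(-5)/(-1))) - 1*(-2241) = (2322 + 43*((½)*(-5)*(-1)) + 3618 + 67*((½)*(-5)*(-1))) + 2241 = (2322 + 43*(5/2) + 3618 + 67*(5/2)) + 2241 = (2322 + 215/2 + 3618 + 335/2) + 2241 = 6215 + 2241 = 8456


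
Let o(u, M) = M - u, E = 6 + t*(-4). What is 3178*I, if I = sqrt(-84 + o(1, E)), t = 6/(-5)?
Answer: 3178*I*sqrt(1855)/5 ≈ 27375.0*I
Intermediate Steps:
t = -6/5 (t = 6*(-1/5) = -6/5 ≈ -1.2000)
E = 54/5 (E = 6 - 6/5*(-4) = 6 + 24/5 = 54/5 ≈ 10.800)
I = I*sqrt(1855)/5 (I = sqrt(-84 + (54/5 - 1*1)) = sqrt(-84 + (54/5 - 1)) = sqrt(-84 + 49/5) = sqrt(-371/5) = I*sqrt(1855)/5 ≈ 8.6139*I)
3178*I = 3178*(I*sqrt(1855)/5) = 3178*I*sqrt(1855)/5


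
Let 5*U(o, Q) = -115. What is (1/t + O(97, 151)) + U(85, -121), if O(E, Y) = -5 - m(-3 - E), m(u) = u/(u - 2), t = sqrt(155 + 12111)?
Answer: -1478/51 + sqrt(12266)/12266 ≈ -28.971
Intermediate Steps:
U(o, Q) = -23 (U(o, Q) = (1/5)*(-115) = -23)
t = sqrt(12266) ≈ 110.75
m(u) = u/(-2 + u)
O(E, Y) = -5 - (-3 - E)/(-5 - E) (O(E, Y) = -5 - (-3 - E)/(-2 + (-3 - E)) = -5 - (-3 - E)/(-5 - E))
(1/t + O(97, 151)) + U(85, -121) = (1/(sqrt(12266)) + 2*(-14 - 3*97)/(5 + 97)) - 23 = (sqrt(12266)/12266 + 2*(-14 - 291)/102) - 23 = (sqrt(12266)/12266 + 2*(1/102)*(-305)) - 23 = (sqrt(12266)/12266 - 305/51) - 23 = (-305/51 + sqrt(12266)/12266) - 23 = -1478/51 + sqrt(12266)/12266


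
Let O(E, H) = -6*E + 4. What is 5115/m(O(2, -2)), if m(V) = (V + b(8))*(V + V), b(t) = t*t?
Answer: -5115/896 ≈ -5.7087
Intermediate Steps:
O(E, H) = 4 - 6*E
b(t) = t²
m(V) = 2*V*(64 + V) (m(V) = (V + 8²)*(V + V) = (V + 64)*(2*V) = (64 + V)*(2*V) = 2*V*(64 + V))
5115/m(O(2, -2)) = 5115/((2*(4 - 6*2)*(64 + (4 - 6*2)))) = 5115/((2*(4 - 12)*(64 + (4 - 12)))) = 5115/((2*(-8)*(64 - 8))) = 5115/((2*(-8)*56)) = 5115/(-896) = 5115*(-1/896) = -5115/896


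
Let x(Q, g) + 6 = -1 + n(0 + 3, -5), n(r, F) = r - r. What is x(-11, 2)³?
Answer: -343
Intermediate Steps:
n(r, F) = 0
x(Q, g) = -7 (x(Q, g) = -6 + (-1 + 0) = -6 - 1 = -7)
x(-11, 2)³ = (-7)³ = -343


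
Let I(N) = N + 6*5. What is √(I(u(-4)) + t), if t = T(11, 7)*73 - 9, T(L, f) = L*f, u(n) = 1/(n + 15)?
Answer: √682693/11 ≈ 75.114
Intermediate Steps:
u(n) = 1/(15 + n)
t = 5612 (t = (11*7)*73 - 9 = 77*73 - 9 = 5621 - 9 = 5612)
I(N) = 30 + N (I(N) = N + 30 = 30 + N)
√(I(u(-4)) + t) = √((30 + 1/(15 - 4)) + 5612) = √((30 + 1/11) + 5612) = √(331/11 + 5612) = √(62063/11) = √682693/11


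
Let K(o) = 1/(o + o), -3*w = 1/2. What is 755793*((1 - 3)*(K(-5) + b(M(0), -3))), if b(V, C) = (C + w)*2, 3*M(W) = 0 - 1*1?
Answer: 48622683/5 ≈ 9.7245e+6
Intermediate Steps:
M(W) = -⅓ (M(W) = (0 - 1*1)/3 = (0 - 1)/3 = (⅓)*(-1) = -⅓)
w = -⅙ (w = -⅓/2 = -⅓*½ = -⅙ ≈ -0.16667)
K(o) = 1/(2*o)
b(V, C) = -⅓ + 2*C (b(V, C) = (C - ⅙)*2 = (-⅙ + C)*2 = -⅓ + 2*C)
755793*((1 - 3)*(K(-5) + b(M(0), -3))) = 755793*((1 - 3)*((½)/(-5) + (-⅓ + 2*(-3)))) = 755793*(-2*((½)*(-⅕) + (-⅓ - 6))) = 755793*(-2*(-⅒ - 19/3)) = 755793*(-2*(-193/30)) = 755793*(193/15) = 48622683/5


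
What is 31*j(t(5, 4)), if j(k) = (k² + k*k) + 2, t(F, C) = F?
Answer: 1612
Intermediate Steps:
j(k) = 2 + 2*k² (j(k) = (k² + k²) + 2 = 2*k² + 2 = 2 + 2*k²)
31*j(t(5, 4)) = 31*(2 + 2*5²) = 31*(2 + 2*25) = 31*(2 + 50) = 31*52 = 1612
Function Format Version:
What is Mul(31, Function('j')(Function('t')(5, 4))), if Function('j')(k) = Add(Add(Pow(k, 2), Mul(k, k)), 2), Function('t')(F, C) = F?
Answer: 1612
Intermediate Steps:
Function('j')(k) = Add(2, Mul(2, Pow(k, 2))) (Function('j')(k) = Add(Add(Pow(k, 2), Pow(k, 2)), 2) = Add(Mul(2, Pow(k, 2)), 2) = Add(2, Mul(2, Pow(k, 2))))
Mul(31, Function('j')(Function('t')(5, 4))) = Mul(31, Add(2, Mul(2, Pow(5, 2)))) = Mul(31, Add(2, Mul(2, 25))) = Mul(31, Add(2, 50)) = Mul(31, 52) = 1612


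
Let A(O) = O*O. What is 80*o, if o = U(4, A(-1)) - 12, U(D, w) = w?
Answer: -880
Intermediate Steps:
A(O) = O²
o = -11 (o = (-1)² - 12 = 1 - 12 = -11)
80*o = 80*(-11) = -880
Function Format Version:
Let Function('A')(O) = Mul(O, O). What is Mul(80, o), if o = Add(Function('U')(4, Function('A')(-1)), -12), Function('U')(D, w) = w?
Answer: -880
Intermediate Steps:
Function('A')(O) = Pow(O, 2)
o = -11 (o = Add(Pow(-1, 2), -12) = Add(1, -12) = -11)
Mul(80, o) = Mul(80, -11) = -880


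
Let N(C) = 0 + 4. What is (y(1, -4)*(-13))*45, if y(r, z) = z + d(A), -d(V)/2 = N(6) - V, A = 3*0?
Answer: 7020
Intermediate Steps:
A = 0
N(C) = 4
d(V) = -8 + 2*V (d(V) = -2*(4 - V) = -8 + 2*V)
y(r, z) = -8 + z (y(r, z) = z + (-8 + 2*0) = z + (-8 + 0) = z - 8 = -8 + z)
(y(1, -4)*(-13))*45 = ((-8 - 4)*(-13))*45 = -12*(-13)*45 = 156*45 = 7020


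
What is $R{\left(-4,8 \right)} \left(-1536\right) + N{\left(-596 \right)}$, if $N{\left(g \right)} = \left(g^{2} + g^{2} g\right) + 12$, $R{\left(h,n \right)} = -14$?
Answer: $-211332004$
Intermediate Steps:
$N{\left(g \right)} = 12 + g^{2} + g^{3}$ ($N{\left(g \right)} = \left(g^{2} + g^{3}\right) + 12 = 12 + g^{2} + g^{3}$)
$R{\left(-4,8 \right)} \left(-1536\right) + N{\left(-596 \right)} = \left(-14\right) \left(-1536\right) + \left(12 + \left(-596\right)^{2} + \left(-596\right)^{3}\right) = 21504 + \left(12 + 355216 - 211708736\right) = 21504 - 211353508 = -211332004$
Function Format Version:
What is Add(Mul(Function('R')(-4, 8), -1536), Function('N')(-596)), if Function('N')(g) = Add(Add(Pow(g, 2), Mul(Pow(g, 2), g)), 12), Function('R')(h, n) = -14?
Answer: -211332004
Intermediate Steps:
Function('N')(g) = Add(12, Pow(g, 2), Pow(g, 3)) (Function('N')(g) = Add(Add(Pow(g, 2), Pow(g, 3)), 12) = Add(12, Pow(g, 2), Pow(g, 3)))
Add(Mul(Function('R')(-4, 8), -1536), Function('N')(-596)) = Add(Mul(-14, -1536), Add(12, Pow(-596, 2), Pow(-596, 3))) = Add(21504, Add(12, 355216, -211708736)) = Add(21504, -211353508) = -211332004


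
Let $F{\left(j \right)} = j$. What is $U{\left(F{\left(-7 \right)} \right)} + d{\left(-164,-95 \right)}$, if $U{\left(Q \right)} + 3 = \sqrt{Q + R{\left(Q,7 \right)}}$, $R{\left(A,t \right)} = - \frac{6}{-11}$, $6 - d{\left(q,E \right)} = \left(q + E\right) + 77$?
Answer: $185 + \frac{i \sqrt{781}}{11} \approx 185.0 + 2.5406 i$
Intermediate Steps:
$d{\left(q,E \right)} = -71 - E - q$ ($d{\left(q,E \right)} = 6 - \left(\left(q + E\right) + 77\right) = 6 - \left(\left(E + q\right) + 77\right) = 6 - \left(77 + E + q\right) = -71 - E - q$)
$R{\left(A,t \right)} = \frac{6}{11}$ ($R{\left(A,t \right)} = \left(-6\right) \left(- \frac{1}{11}\right) = \frac{6}{11}$)
$U{\left(Q \right)} = -3 + \sqrt{\frac{6}{11} + Q}$ ($U{\left(Q \right)} = -3 + \sqrt{Q + \frac{6}{11}} = -3 + \sqrt{\frac{6}{11} + Q}$)
$U{\left(F{\left(-7 \right)} \right)} + d{\left(-164,-95 \right)} = \left(-3 + \frac{\sqrt{66 + 121 \left(-7\right)}}{11}\right) - -188 = \left(-3 + \frac{\sqrt{66 - 847}}{11}\right) + \left(-71 + 95 + 164\right) = \left(-3 + \frac{\sqrt{-781}}{11}\right) + 188 = \left(-3 + \frac{i \sqrt{781}}{11}\right) + 188 = 185 + \frac{i \sqrt{781}}{11}$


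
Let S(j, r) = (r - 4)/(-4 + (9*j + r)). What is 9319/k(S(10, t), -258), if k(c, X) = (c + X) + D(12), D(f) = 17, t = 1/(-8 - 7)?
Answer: -12012191/310710 ≈ -38.660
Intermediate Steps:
t = -1/15 (t = 1/(-15) = -1/15 ≈ -0.066667)
S(j, r) = (-4 + r)/(-4 + r + 9*j) (S(j, r) = (-4 + r)/(-4 + (r + 9*j)) = (-4 + r)/(-4 + r + 9*j))
k(c, X) = 17 + X + c (k(c, X) = (c + X) + 17 = (X + c) + 17 = 17 + X + c)
9319/k(S(10, t), -258) = 9319/(17 - 258 + (-4 - 1/15)/(-4 - 1/15 + 9*10)) = 9319/(17 - 258 - 61/15/(-4 - 1/15 + 90)) = 9319/(17 - 258 - 61/15/(1289/15)) = 9319/(17 - 258 + (15/1289)*(-61/15)) = 9319/(17 - 258 - 61/1289) = 9319/(-310710/1289) = 9319*(-1289/310710) = -12012191/310710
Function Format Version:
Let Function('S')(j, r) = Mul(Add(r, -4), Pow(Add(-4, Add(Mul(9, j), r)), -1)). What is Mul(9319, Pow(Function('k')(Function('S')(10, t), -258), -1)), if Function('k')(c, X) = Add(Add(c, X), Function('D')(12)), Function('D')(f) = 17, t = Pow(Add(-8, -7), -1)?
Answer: Rational(-12012191, 310710) ≈ -38.660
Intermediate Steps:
t = Rational(-1, 15) (t = Pow(-15, -1) = Rational(-1, 15) ≈ -0.066667)
Function('S')(j, r) = Mul(Pow(Add(-4, r, Mul(9, j)), -1), Add(-4, r)) (Function('S')(j, r) = Mul(Add(-4, r), Pow(Add(-4, Add(r, Mul(9, j))), -1)) = Mul(Add(-4, r), Pow(Add(-4, r, Mul(9, j)), -1)) = Mul(Pow(Add(-4, r, Mul(9, j)), -1), Add(-4, r)))
Function('k')(c, X) = Add(17, X, c) (Function('k')(c, X) = Add(Add(c, X), 17) = Add(Add(X, c), 17) = Add(17, X, c))
Mul(9319, Pow(Function('k')(Function('S')(10, t), -258), -1)) = Mul(9319, Pow(Add(17, -258, Mul(Pow(Add(-4, Rational(-1, 15), Mul(9, 10)), -1), Add(-4, Rational(-1, 15)))), -1)) = Mul(9319, Pow(Add(17, -258, Mul(Pow(Add(-4, Rational(-1, 15), 90), -1), Rational(-61, 15))), -1)) = Mul(9319, Pow(Add(17, -258, Mul(Pow(Rational(1289, 15), -1), Rational(-61, 15))), -1)) = Mul(9319, Pow(Add(17, -258, Mul(Rational(15, 1289), Rational(-61, 15))), -1)) = Mul(9319, Pow(Add(17, -258, Rational(-61, 1289)), -1)) = Mul(9319, Pow(Rational(-310710, 1289), -1)) = Mul(9319, Rational(-1289, 310710)) = Rational(-12012191, 310710)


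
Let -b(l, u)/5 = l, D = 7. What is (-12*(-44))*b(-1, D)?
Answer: 2640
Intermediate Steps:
b(l, u) = -5*l
(-12*(-44))*b(-1, D) = (-12*(-44))*(-5*(-1)) = 528*5 = 2640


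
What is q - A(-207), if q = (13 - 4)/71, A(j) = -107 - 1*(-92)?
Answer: 1074/71 ≈ 15.127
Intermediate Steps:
A(j) = -15 (A(j) = -107 + 92 = -15)
q = 9/71 (q = 9*(1/71) = 9/71 ≈ 0.12676)
q - A(-207) = 9/71 - 1*(-15) = 9/71 + 15 = 1074/71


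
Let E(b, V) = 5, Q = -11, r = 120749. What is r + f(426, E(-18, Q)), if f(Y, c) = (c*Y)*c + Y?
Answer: 131825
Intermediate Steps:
f(Y, c) = Y + Y*c**2 (f(Y, c) = (Y*c)*c + Y = Y*c**2 + Y = Y + Y*c**2)
r + f(426, E(-18, Q)) = 120749 + 426*(1 + 5**2) = 120749 + 426*(1 + 25) = 120749 + 426*26 = 120749 + 11076 = 131825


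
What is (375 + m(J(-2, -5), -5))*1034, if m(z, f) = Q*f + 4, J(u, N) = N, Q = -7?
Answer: 428076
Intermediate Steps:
m(z, f) = 4 - 7*f (m(z, f) = -7*f + 4 = 4 - 7*f)
(375 + m(J(-2, -5), -5))*1034 = (375 + (4 - 7*(-5)))*1034 = (375 + (4 + 35))*1034 = (375 + 39)*1034 = 414*1034 = 428076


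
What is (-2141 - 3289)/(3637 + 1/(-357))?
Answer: -969255/649204 ≈ -1.4930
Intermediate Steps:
(-2141 - 3289)/(3637 + 1/(-357)) = -5430/(3637 - 1/357) = -5430/1298408/357 = -5430*357/1298408 = -969255/649204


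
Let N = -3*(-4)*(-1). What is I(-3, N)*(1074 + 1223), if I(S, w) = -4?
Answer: -9188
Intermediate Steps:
N = -12 (N = 12*(-1) = -12)
I(-3, N)*(1074 + 1223) = -4*(1074 + 1223) = -4*2297 = -9188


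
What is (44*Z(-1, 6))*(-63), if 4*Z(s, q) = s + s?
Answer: 1386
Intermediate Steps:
Z(s, q) = s/2 (Z(s, q) = (s + s)/4 = (2*s)/4 = s/2)
(44*Z(-1, 6))*(-63) = (44*((½)*(-1)))*(-63) = (44*(-½))*(-63) = -22*(-63) = 1386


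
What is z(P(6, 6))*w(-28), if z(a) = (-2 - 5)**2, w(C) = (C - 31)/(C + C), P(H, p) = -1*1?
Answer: 413/8 ≈ 51.625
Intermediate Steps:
P(H, p) = -1
w(C) = (-31 + C)/(2*C) (w(C) = (-31 + C)/((2*C)) = (-31 + C)*(1/(2*C)) = (-31 + C)/(2*C))
z(a) = 49 (z(a) = (-7)**2 = 49)
z(P(6, 6))*w(-28) = 49*((1/2)*(-31 - 28)/(-28)) = 49*((1/2)*(-1/28)*(-59)) = 49*(59/56) = 413/8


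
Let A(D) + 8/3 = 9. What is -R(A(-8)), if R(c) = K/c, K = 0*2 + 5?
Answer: -15/19 ≈ -0.78947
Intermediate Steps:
A(D) = 19/3 (A(D) = -8/3 + 9 = 19/3)
K = 5 (K = 0 + 5 = 5)
R(c) = 5/c
-R(A(-8)) = -5/19/3 = -5*3/19 = -1*15/19 = -15/19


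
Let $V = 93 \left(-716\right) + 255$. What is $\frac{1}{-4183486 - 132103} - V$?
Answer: $\frac{286265965136}{4315589} \approx 66333.0$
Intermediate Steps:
$V = -66333$ ($V = -66588 + 255 = -66333$)
$\frac{1}{-4183486 - 132103} - V = \frac{1}{-4183486 - 132103} - -66333 = \frac{1}{-4315589} + 66333 = - \frac{1}{4315589} + 66333 = \frac{286265965136}{4315589}$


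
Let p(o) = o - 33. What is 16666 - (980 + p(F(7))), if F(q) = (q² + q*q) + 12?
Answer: 15609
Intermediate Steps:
F(q) = 12 + 2*q² (F(q) = (q² + q²) + 12 = 2*q² + 12 = 12 + 2*q²)
p(o) = -33 + o
16666 - (980 + p(F(7))) = 16666 - (980 + (-33 + (12 + 2*7²))) = 16666 - (980 + (-33 + (12 + 2*49))) = 16666 - (980 + (-33 + (12 + 98))) = 16666 - (980 + (-33 + 110)) = 16666 - (980 + 77) = 16666 - 1*1057 = 16666 - 1057 = 15609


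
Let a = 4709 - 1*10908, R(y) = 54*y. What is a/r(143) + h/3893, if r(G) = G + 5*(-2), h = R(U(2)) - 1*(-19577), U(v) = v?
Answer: -21514602/517769 ≈ -41.552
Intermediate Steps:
a = -6199 (a = 4709 - 10908 = -6199)
h = 19685 (h = 54*2 - 1*(-19577) = 108 + 19577 = 19685)
r(G) = -10 + G (r(G) = G - 10 = -10 + G)
a/r(143) + h/3893 = -6199/(-10 + 143) + 19685/3893 = -6199/133 + 19685*(1/3893) = -6199*1/133 + 19685/3893 = -6199/133 + 19685/3893 = -21514602/517769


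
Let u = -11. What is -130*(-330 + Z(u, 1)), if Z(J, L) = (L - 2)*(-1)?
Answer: 42770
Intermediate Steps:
Z(J, L) = 2 - L (Z(J, L) = (-2 + L)*(-1) = 2 - L)
-130*(-330 + Z(u, 1)) = -130*(-330 + (2 - 1*1)) = -130*(-330 + (2 - 1)) = -130*(-330 + 1) = -130*(-329) = 42770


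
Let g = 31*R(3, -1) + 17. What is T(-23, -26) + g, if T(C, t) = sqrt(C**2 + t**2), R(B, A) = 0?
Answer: 17 + sqrt(1205) ≈ 51.713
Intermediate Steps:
g = 17 (g = 31*0 + 17 = 0 + 17 = 17)
T(-23, -26) + g = sqrt((-23)**2 + (-26)**2) + 17 = sqrt(529 + 676) + 17 = sqrt(1205) + 17 = 17 + sqrt(1205)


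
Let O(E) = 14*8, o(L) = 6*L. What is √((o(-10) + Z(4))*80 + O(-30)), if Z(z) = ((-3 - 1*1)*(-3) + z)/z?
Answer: 4*I*√273 ≈ 66.091*I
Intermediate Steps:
O(E) = 112
Z(z) = (12 + z)/z (Z(z) = ((-3 - 1)*(-3) + z)/z = (-4*(-3) + z)/z = (12 + z)/z)
√((o(-10) + Z(4))*80 + O(-30)) = √((6*(-10) + (12 + 4)/4)*80 + 112) = √((-60 + (¼)*16)*80 + 112) = √((-60 + 4)*80 + 112) = √(-56*80 + 112) = √(-4480 + 112) = √(-4368) = 4*I*√273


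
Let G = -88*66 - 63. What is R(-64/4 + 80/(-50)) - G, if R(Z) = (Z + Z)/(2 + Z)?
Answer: 229057/39 ≈ 5873.3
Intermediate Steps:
R(Z) = 2*Z/(2 + Z) (R(Z) = (2*Z)/(2 + Z) = 2*Z/(2 + Z))
G = -5871 (G = -5808 - 63 = -5871)
R(-64/4 + 80/(-50)) - G = 2*(-64/4 + 80/(-50))/(2 + (-64/4 + 80/(-50))) - 1*(-5871) = 2*(-64*1/4 + 80*(-1/50))/(2 + (-64*1/4 + 80*(-1/50))) + 5871 = 2*(-16 - 8/5)/(2 + (-16 - 8/5)) + 5871 = 2*(-88/5)/(2 - 88/5) + 5871 = 2*(-88/5)/(-78/5) + 5871 = 2*(-88/5)*(-5/78) + 5871 = 88/39 + 5871 = 229057/39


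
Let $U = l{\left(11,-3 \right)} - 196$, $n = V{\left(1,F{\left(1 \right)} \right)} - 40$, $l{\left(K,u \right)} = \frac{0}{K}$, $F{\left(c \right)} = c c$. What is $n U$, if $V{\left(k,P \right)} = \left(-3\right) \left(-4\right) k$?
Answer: $5488$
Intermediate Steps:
$F{\left(c \right)} = c^{2}$
$V{\left(k,P \right)} = 12 k$
$l{\left(K,u \right)} = 0$
$n = -28$ ($n = 12 \cdot 1 - 40 = 12 - 40 = -28$)
$U = -196$ ($U = 0 - 196 = -196$)
$n U = \left(-28\right) \left(-196\right) = 5488$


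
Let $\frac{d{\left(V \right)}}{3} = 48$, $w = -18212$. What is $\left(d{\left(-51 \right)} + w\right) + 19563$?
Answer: $1495$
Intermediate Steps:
$d{\left(V \right)} = 144$ ($d{\left(V \right)} = 3 \cdot 48 = 144$)
$\left(d{\left(-51 \right)} + w\right) + 19563 = \left(144 - 18212\right) + 19563 = -18068 + 19563 = 1495$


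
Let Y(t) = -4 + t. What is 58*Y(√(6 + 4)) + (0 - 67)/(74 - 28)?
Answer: -10739/46 + 58*√10 ≈ -50.044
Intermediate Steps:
58*Y(√(6 + 4)) + (0 - 67)/(74 - 28) = 58*(-4 + √(6 + 4)) + (0 - 67)/(74 - 28) = 58*(-4 + √10) - 67/46 = (-232 + 58*√10) - 67*1/46 = (-232 + 58*√10) - 67/46 = -10739/46 + 58*√10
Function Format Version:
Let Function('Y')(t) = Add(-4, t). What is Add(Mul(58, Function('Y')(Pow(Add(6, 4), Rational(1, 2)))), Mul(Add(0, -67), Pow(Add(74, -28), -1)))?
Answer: Add(Rational(-10739, 46), Mul(58, Pow(10, Rational(1, 2)))) ≈ -50.044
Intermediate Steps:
Add(Mul(58, Function('Y')(Pow(Add(6, 4), Rational(1, 2)))), Mul(Add(0, -67), Pow(Add(74, -28), -1))) = Add(Mul(58, Add(-4, Pow(Add(6, 4), Rational(1, 2)))), Mul(Add(0, -67), Pow(Add(74, -28), -1))) = Add(Mul(58, Add(-4, Pow(10, Rational(1, 2)))), Mul(-67, Pow(46, -1))) = Add(Add(-232, Mul(58, Pow(10, Rational(1, 2)))), Mul(-67, Rational(1, 46))) = Add(Add(-232, Mul(58, Pow(10, Rational(1, 2)))), Rational(-67, 46)) = Add(Rational(-10739, 46), Mul(58, Pow(10, Rational(1, 2))))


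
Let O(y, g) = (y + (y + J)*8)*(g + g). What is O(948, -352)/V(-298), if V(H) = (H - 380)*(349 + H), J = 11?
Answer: 3034240/17289 ≈ 175.50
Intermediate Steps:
V(H) = (-380 + H)*(349 + H)
O(y, g) = 2*g*(88 + 9*y) (O(y, g) = (y + (y + 11)*8)*(g + g) = (y + (11 + y)*8)*(2*g) = (y + (88 + 8*y))*(2*g) = (88 + 9*y)*(2*g) = 2*g*(88 + 9*y))
O(948, -352)/V(-298) = (2*(-352)*(88 + 9*948))/(-132620 + (-298)² - 31*(-298)) = (2*(-352)*(88 + 8532))/(-132620 + 88804 + 9238) = (2*(-352)*8620)/(-34578) = -6068480*(-1/34578) = 3034240/17289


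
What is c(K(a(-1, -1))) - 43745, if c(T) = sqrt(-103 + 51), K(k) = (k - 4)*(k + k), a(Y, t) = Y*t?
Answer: -43745 + 2*I*sqrt(13) ≈ -43745.0 + 7.2111*I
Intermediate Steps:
K(k) = 2*k*(-4 + k) (K(k) = (-4 + k)*(2*k) = 2*k*(-4 + k))
c(T) = 2*I*sqrt(13) (c(T) = sqrt(-52) = 2*I*sqrt(13))
c(K(a(-1, -1))) - 43745 = 2*I*sqrt(13) - 43745 = -43745 + 2*I*sqrt(13)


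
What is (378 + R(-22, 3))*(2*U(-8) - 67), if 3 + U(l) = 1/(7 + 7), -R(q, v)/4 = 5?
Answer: -182580/7 ≈ -26083.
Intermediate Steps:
R(q, v) = -20 (R(q, v) = -4*5 = -20)
U(l) = -41/14 (U(l) = -3 + 1/(7 + 7) = -3 + 1/14 = -41/14)
(378 + R(-22, 3))*(2*U(-8) - 67) = (378 - 20)*(2*(-41/14) - 67) = 358*(-41/7 - 67) = 358*(-510/7) = -182580/7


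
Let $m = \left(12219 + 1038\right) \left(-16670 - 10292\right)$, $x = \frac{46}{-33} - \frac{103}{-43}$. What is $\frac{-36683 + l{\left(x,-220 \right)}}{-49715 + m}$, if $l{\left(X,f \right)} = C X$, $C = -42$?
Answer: $\frac{17370953}{169090380877} \approx 0.00010273$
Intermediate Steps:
$x = \frac{1421}{1419}$ ($x = 46 \left(- \frac{1}{33}\right) - - \frac{103}{43} = - \frac{46}{33} + \frac{103}{43} = \frac{1421}{1419} \approx 1.0014$)
$l{\left(X,f \right)} = - 42 X$
$m = -357435234$ ($m = 13257 \left(-26962\right) = -357435234$)
$\frac{-36683 + l{\left(x,-220 \right)}}{-49715 + m} = \frac{-36683 - \frac{19894}{473}}{-49715 - 357435234} = \frac{-36683 - \frac{19894}{473}}{-357484949} = \left(- \frac{17370953}{473}\right) \left(- \frac{1}{357484949}\right) = \frac{17370953}{169090380877}$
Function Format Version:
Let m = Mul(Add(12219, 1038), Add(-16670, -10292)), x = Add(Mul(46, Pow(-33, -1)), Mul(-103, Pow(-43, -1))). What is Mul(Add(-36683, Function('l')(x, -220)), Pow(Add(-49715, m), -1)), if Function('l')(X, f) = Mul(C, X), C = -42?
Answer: Rational(17370953, 169090380877) ≈ 0.00010273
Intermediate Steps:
x = Rational(1421, 1419) (x = Add(Mul(46, Rational(-1, 33)), Mul(-103, Rational(-1, 43))) = Add(Rational(-46, 33), Rational(103, 43)) = Rational(1421, 1419) ≈ 1.0014)
Function('l')(X, f) = Mul(-42, X)
m = -357435234 (m = Mul(13257, -26962) = -357435234)
Mul(Add(-36683, Function('l')(x, -220)), Pow(Add(-49715, m), -1)) = Mul(Add(-36683, Mul(-42, Rational(1421, 1419))), Pow(Add(-49715, -357435234), -1)) = Mul(Add(-36683, Rational(-19894, 473)), Pow(-357484949, -1)) = Mul(Rational(-17370953, 473), Rational(-1, 357484949)) = Rational(17370953, 169090380877)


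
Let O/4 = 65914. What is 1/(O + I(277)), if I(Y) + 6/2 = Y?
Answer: 1/263930 ≈ 3.7889e-6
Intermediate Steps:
O = 263656 (O = 4*65914 = 263656)
I(Y) = -3 + Y
1/(O + I(277)) = 1/(263656 + (-3 + 277)) = 1/(263656 + 274) = 1/263930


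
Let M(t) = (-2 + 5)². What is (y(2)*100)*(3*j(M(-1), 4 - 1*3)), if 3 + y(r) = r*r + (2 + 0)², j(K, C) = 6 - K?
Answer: -4500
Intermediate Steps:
M(t) = 9 (M(t) = 3² = 9)
y(r) = 1 + r² (y(r) = -3 + (r*r + (2 + 0)²) = -3 + (r² + 2²) = -3 + (r² + 4) = -3 + (4 + r²) = 1 + r²)
(y(2)*100)*(3*j(M(-1), 4 - 1*3)) = ((1 + 2²)*100)*(3*(6 - 1*9)) = ((1 + 4)*100)*(3*(6 - 9)) = (5*100)*(3*(-3)) = 500*(-9) = -4500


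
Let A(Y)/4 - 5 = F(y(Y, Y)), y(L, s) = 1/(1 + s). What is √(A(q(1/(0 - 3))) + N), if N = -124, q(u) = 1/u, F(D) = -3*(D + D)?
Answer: 2*I*√23 ≈ 9.5917*I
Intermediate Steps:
F(D) = -6*D
q(u) = 1/u
A(Y) = 20 - 24/(1 + Y) (A(Y) = 20 + 4*(-6/(1 + Y)) = 20 - 24/(1 + Y))
√(A(q(1/(0 - 3))) + N) = √(4*(-1 + 5/(1/(0 - 3)))/(1 + 1/(1/(0 - 3))) - 124) = √(4*(-1 + 5/(1/(-3)))/(1 + 1/(1/(-3))) - 124) = √(4*(-1 + 5/(-⅓))/(1 + 1/(-⅓)) - 124) = √(4*(-1 + 5*(-3))/(1 - 3) - 124) = √(4*(-1 - 15)/(-2) - 124) = √(4*(-½)*(-16) - 124) = √(32 - 124) = √(-92) = 2*I*√23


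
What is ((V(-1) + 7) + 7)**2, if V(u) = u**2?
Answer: 225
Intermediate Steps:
((V(-1) + 7) + 7)**2 = (((-1)**2 + 7) + 7)**2 = ((1 + 7) + 7)**2 = (8 + 7)**2 = 15**2 = 225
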